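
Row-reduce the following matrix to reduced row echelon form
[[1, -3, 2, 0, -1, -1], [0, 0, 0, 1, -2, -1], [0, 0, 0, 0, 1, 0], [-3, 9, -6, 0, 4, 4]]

[[1, -3, 2, 0, 0, 0], [0, 0, 0, 1, 0, 0], [0, 0, 0, 0, 1, 0], [0, 0, 0, 0, 0, 1]]

r4 → r4 + 3·r1
  [ 1  -3  2  0  -1  -1 ]
  [ 0   0  0  1  -2  -1 ]
  [ 0   0  0  0   1   0 ]
  [ 0   0  0  0   1   1 ]
r4 → r4 − r3
  [ 1  -3  2  0  -1  -1 ]
  [ 0   0  0  1  -2  -1 ]
  [ 0   0  0  0   1   0 ]
  [ 0   0  0  0   0   1 ]
r2 → r2 + r4
  [ 1  -3  2  0  -1  -1 ]
  [ 0   0  0  1  -2   0 ]
  [ 0   0  0  0   1   0 ]
  [ 0   0  0  0   0   1 ]
r1 → r1 + r4
  [ 1  -3  2  0  -1  0 ]
  [ 0   0  0  1  -2  0 ]
  [ 0   0  0  0   1  0 ]
  [ 0   0  0  0   0  1 ]
r2 → r2 + 2·r3
  [ 1  -3  2  0  -1  0 ]
  [ 0   0  0  1   0  0 ]
  [ 0   0  0  0   1  0 ]
  [ 0   0  0  0   0  1 ]
r1 → r1 + r3
  [ 1  -3  2  0  0  0 ]
  [ 0   0  0  1  0  0 ]
  [ 0   0  0  0  1  0 ]
  [ 0   0  0  0  0  1 ]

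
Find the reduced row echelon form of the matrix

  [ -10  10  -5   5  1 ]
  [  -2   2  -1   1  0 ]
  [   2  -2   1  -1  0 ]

r1 → -1/10·r1
  [  1  -1  1/2  -1/2  -1/10 ]
  [ -2   2   -1     1      0 ]
  [  2  -2    1    -1      0 ]
r2 → r2 + 2·r1
  [ 1  -1  1/2  -1/2  -1/10 ]
  [ 0   0    0     0   -1/5 ]
  [ 2  -2    1    -1      0 ]
r3 → r3 − 2·r1
  [ 1  -1  1/2  -1/2  -1/10 ]
  [ 0   0    0     0   -1/5 ]
  [ 0   0    0     0    1/5 ]
r2 → -5·r2
  [ 1  -1  1/2  -1/2  -1/10 ]
  [ 0   0    0     0      1 ]
  [ 0   0    0     0    1/5 ]
r3 → r3 − 1/5·r2
  [ 1  -1  1/2  -1/2  -1/10 ]
  [ 0   0    0     0      1 ]
  [ 0   0    0     0      0 ]
r1 → r1 + 1/10·r2
  [ 1  -1  1/2  -1/2  0 ]
  [ 0   0    0     0  1 ]
  [ 0   0    0     0  0 ]

[[1, -1, 1/2, -1/2, 0], [0, 0, 0, 0, 1], [0, 0, 0, 0, 0]]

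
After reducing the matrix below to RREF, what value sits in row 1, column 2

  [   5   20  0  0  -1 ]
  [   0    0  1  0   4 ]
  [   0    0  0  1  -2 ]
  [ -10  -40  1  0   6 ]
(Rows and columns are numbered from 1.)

r1 ← 1/5·r1
  [   1    4  0  0  -1/5 ]
  [   0    0  1  0     4 ]
  [   0    0  0  1    -2 ]
  [ -10  -40  1  0     6 ]
r4 ← r4 + 10·r1
  [ 1  4  0  0  -1/5 ]
  [ 0  0  1  0     4 ]
  [ 0  0  0  1    -2 ]
  [ 0  0  1  0     4 ]
r4 ← r4 − r2
  [ 1  4  0  0  -1/5 ]
  [ 0  0  1  0     4 ]
  [ 0  0  0  1    -2 ]
  [ 0  0  0  0     0 ]

4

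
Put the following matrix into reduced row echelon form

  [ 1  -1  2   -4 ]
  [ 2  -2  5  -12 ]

R2 → R2 − 2·R1
R1 → R1 − 2·R2

[[1, -1, 0, 4], [0, 0, 1, -4]]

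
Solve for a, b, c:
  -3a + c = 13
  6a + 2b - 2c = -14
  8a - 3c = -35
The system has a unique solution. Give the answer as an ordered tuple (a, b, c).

(-4, 6, 1)

Form the augmented matrix and row-reduce:
  [ -3  0   1  |   13 ]
  [  6  2  -2  |  -14 ]
  [  8  0  -3  |  -35 ]
Multiply R1 by -1/3.
  [ 1  0  -1/3  |  -13/3 ]
  [ 6  2    -2  |    -14 ]
  [ 8  0    -3  |    -35 ]
Subtract 6 times R1 from R2.
  [ 1  0  -1/3  |  -13/3 ]
  [ 0  2     0  |     12 ]
  [ 8  0    -3  |    -35 ]
Subtract 8 times R1 from R3.
  [ 1  0  -1/3  |  -13/3 ]
  [ 0  2     0  |     12 ]
  [ 0  0  -1/3  |   -1/3 ]
Multiply R2 by 1/2.
  [ 1  0  -1/3  |  -13/3 ]
  [ 0  1     0  |      6 ]
  [ 0  0  -1/3  |   -1/3 ]
Multiply R3 by -3.
  [ 1  0  -1/3  |  -13/3 ]
  [ 0  1     0  |      6 ]
  [ 0  0     1  |      1 ]
Add 1/3 times R3 to R1.
  [ 1  0  0  |  -4 ]
  [ 0  1  0  |   6 ]
  [ 0  0  1  |   1 ]
Reading off the last column: a = -4, b = 6, c = 1.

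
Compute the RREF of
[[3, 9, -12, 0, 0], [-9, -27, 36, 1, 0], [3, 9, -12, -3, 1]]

R1 -> 1/3·R1
  [  1    3   -4   0  0 ]
  [ -9  -27   36   1  0 ]
  [  3    9  -12  -3  1 ]
R2 -> R2 + 9·R1
  [ 1  3   -4   0  0 ]
  [ 0  0    0   1  0 ]
  [ 3  9  -12  -3  1 ]
R3 -> R3 − 3·R1
  [ 1  3  -4   0  0 ]
  [ 0  0   0   1  0 ]
  [ 0  0   0  -3  1 ]
R3 -> R3 + 3·R2
  [ 1  3  -4  0  0 ]
  [ 0  0   0  1  0 ]
  [ 0  0   0  0  1 ]

[[1, 3, -4, 0, 0], [0, 0, 0, 1, 0], [0, 0, 0, 0, 1]]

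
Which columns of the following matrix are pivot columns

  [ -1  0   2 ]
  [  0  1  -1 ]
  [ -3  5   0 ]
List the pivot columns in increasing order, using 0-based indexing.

0, 1, 2

ρ1 := -1·ρ1
  [  1  0  -2 ]
  [  0  1  -1 ]
  [ -3  5   0 ]
ρ3 := ρ3 + 3·ρ1
  [ 1  0  -2 ]
  [ 0  1  -1 ]
  [ 0  5  -6 ]
ρ3 := ρ3 − 5·ρ2
  [ 1  0  -2 ]
  [ 0  1  -1 ]
  [ 0  0  -1 ]
ρ3 := -1·ρ3
  [ 1  0  -2 ]
  [ 0  1  -1 ]
  [ 0  0   1 ]
ρ2 := ρ2 + ρ3
  [ 1  0  -2 ]
  [ 0  1   0 ]
  [ 0  0   1 ]
ρ1 := ρ1 + 2·ρ3
  [ 1  0  0 ]
  [ 0  1  0 ]
  [ 0  0  1 ]
Pivot columns are the columns containing a leading 1.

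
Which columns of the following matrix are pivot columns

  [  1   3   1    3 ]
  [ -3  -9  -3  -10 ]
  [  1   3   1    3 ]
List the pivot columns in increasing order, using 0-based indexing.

0, 3

Add 3 times R1 to R2.
  [ 1  3  1   3 ]
  [ 0  0  0  -1 ]
  [ 1  3  1   3 ]
Subtract R1 from R3.
  [ 1  3  1   3 ]
  [ 0  0  0  -1 ]
  [ 0  0  0   0 ]
Multiply R2 by -1.
  [ 1  3  1  3 ]
  [ 0  0  0  1 ]
  [ 0  0  0  0 ]
Subtract 3 times R2 from R1.
  [ 1  3  1  0 ]
  [ 0  0  0  1 ]
  [ 0  0  0  0 ]
Pivot columns are the columns containing a leading 1.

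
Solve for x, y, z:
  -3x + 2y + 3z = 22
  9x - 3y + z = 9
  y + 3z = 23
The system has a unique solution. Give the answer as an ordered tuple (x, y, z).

Form the augmented matrix and row-reduce:
  [ -3   2  3  |  22 ]
  [  9  -3  1  |   9 ]
  [  0   1  3  |  23 ]
r1 := -1/3·r1
  [ 1  -2/3  -1  |  -22/3 ]
  [ 9    -3   1  |      9 ]
  [ 0     1   3  |     23 ]
r2 := r2 − 9·r1
  [ 1  -2/3  -1  |  -22/3 ]
  [ 0     3  10  |     75 ]
  [ 0     1   3  |     23 ]
r2 := 1/3·r2
  [ 1  -2/3    -1  |  -22/3 ]
  [ 0     1  10/3  |     25 ]
  [ 0     1     3  |     23 ]
r3 := r3 − r2
  [ 1  -2/3    -1  |  -22/3 ]
  [ 0     1  10/3  |     25 ]
  [ 0     0  -1/3  |     -2 ]
r3 := -3·r3
  [ 1  -2/3    -1  |  -22/3 ]
  [ 0     1  10/3  |     25 ]
  [ 0     0     1  |      6 ]
r2 := r2 − 10/3·r3
  [ 1  -2/3  -1  |  -22/3 ]
  [ 0     1   0  |      5 ]
  [ 0     0   1  |      6 ]
r1 := r1 + r3
  [ 1  -2/3  0  |  -4/3 ]
  [ 0     1  0  |     5 ]
  [ 0     0  1  |     6 ]
r1 := r1 + 2/3·r2
  [ 1  0  0  |  2 ]
  [ 0  1  0  |  5 ]
  [ 0  0  1  |  6 ]
Reading off the last column: x = 2, y = 5, z = 6.

(2, 5, 6)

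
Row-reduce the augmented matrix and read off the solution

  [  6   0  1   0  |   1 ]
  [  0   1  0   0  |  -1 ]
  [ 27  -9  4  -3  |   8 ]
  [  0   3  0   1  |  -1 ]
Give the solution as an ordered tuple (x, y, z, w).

Multiply R1 by 1/6.
  [  1   0  1/6   0  |  1/6 ]
  [  0   1    0   0  |   -1 ]
  [ 27  -9    4  -3  |    8 ]
  [  0   3    0   1  |   -1 ]
Subtract 27 times R1 from R3.
  [ 1   0   1/6   0  |  1/6 ]
  [ 0   1     0   0  |   -1 ]
  [ 0  -9  -1/2  -3  |  7/2 ]
  [ 0   3     0   1  |   -1 ]
Add 9 times R2 to R3.
  [ 1  0   1/6   0  |    1/6 ]
  [ 0  1     0   0  |     -1 ]
  [ 0  0  -1/2  -3  |  -11/2 ]
  [ 0  3     0   1  |     -1 ]
Subtract 3 times R2 from R4.
  [ 1  0   1/6   0  |    1/6 ]
  [ 0  1     0   0  |     -1 ]
  [ 0  0  -1/2  -3  |  -11/2 ]
  [ 0  0     0   1  |      2 ]
Multiply R3 by -2.
  [ 1  0  1/6  0  |  1/6 ]
  [ 0  1    0  0  |   -1 ]
  [ 0  0    1  6  |   11 ]
  [ 0  0    0  1  |    2 ]
Subtract 6 times R4 from R3.
  [ 1  0  1/6  0  |  1/6 ]
  [ 0  1    0  0  |   -1 ]
  [ 0  0    1  0  |   -1 ]
  [ 0  0    0  1  |    2 ]
Subtract 1/6 times R3 from R1.
  [ 1  0  0  0  |  1/3 ]
  [ 0  1  0  0  |   -1 ]
  [ 0  0  1  0  |   -1 ]
  [ 0  0  0  1  |    2 ]
Reading off the last column: x = 1/3, y = -1, z = -1, w = 2.

(1/3, -1, -1, 2)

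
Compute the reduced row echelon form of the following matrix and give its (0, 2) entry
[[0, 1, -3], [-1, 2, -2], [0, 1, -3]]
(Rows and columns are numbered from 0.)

-4

Swap ρ1 and ρ2.
  [ -1  2  -2 ]
  [  0  1  -3 ]
  [  0  1  -3 ]
Multiply ρ1 by -1.
  [ 1  -2   2 ]
  [ 0   1  -3 ]
  [ 0   1  -3 ]
Subtract ρ2 from ρ3.
  [ 1  -2   2 ]
  [ 0   1  -3 ]
  [ 0   0   0 ]
Add 2 times ρ2 to ρ1.
  [ 1  0  -4 ]
  [ 0  1  -3 ]
  [ 0  0   0 ]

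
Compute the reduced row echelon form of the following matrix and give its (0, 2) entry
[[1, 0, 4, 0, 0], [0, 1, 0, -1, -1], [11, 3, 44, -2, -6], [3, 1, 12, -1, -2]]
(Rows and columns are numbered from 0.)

r3 := r3 − 11·r1
  [ 1  0   4   0   0 ]
  [ 0  1   0  -1  -1 ]
  [ 0  3   0  -2  -6 ]
  [ 3  1  12  -1  -2 ]
r4 := r4 − 3·r1
  [ 1  0  4   0   0 ]
  [ 0  1  0  -1  -1 ]
  [ 0  3  0  -2  -6 ]
  [ 0  1  0  -1  -2 ]
r3 := r3 − 3·r2
  [ 1  0  4   0   0 ]
  [ 0  1  0  -1  -1 ]
  [ 0  0  0   1  -3 ]
  [ 0  1  0  -1  -2 ]
r4 := r4 − r2
  [ 1  0  4   0   0 ]
  [ 0  1  0  -1  -1 ]
  [ 0  0  0   1  -3 ]
  [ 0  0  0   0  -1 ]
r4 := -1·r4
  [ 1  0  4   0   0 ]
  [ 0  1  0  -1  -1 ]
  [ 0  0  0   1  -3 ]
  [ 0  0  0   0   1 ]
r3 := r3 + 3·r4
  [ 1  0  4   0   0 ]
  [ 0  1  0  -1  -1 ]
  [ 0  0  0   1   0 ]
  [ 0  0  0   0   1 ]
r2 := r2 + r4
  [ 1  0  4   0  0 ]
  [ 0  1  0  -1  0 ]
  [ 0  0  0   1  0 ]
  [ 0  0  0   0  1 ]
r2 := r2 + r3
  [ 1  0  4  0  0 ]
  [ 0  1  0  0  0 ]
  [ 0  0  0  1  0 ]
  [ 0  0  0  0  1 ]

4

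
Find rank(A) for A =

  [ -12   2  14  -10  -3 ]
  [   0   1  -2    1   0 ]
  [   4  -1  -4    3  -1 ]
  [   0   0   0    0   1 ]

rank = 3

R1 -> -1/12·R1
  [ 1  -1/6  -7/6  5/6  1/4 ]
  [ 0     1    -2    1    0 ]
  [ 4    -1    -4    3   -1 ]
  [ 0     0     0    0    1 ]
R3 -> R3 − 4·R1
  [ 1  -1/6  -7/6   5/6  1/4 ]
  [ 0     1    -2     1    0 ]
  [ 0  -1/3   2/3  -1/3   -2 ]
  [ 0     0     0     0    1 ]
R3 -> R3 + 1/3·R2
  [ 1  -1/6  -7/6  5/6  1/4 ]
  [ 0     1    -2    1    0 ]
  [ 0     0     0    0   -2 ]
  [ 0     0     0    0    1 ]
R3 -> -1/2·R3
  [ 1  -1/6  -7/6  5/6  1/4 ]
  [ 0     1    -2    1    0 ]
  [ 0     0     0    0    1 ]
  [ 0     0     0    0    1 ]
R4 -> R4 − R3
  [ 1  -1/6  -7/6  5/6  1/4 ]
  [ 0     1    -2    1    0 ]
  [ 0     0     0    0    1 ]
  [ 0     0     0    0    0 ]
R1 -> R1 − 1/4·R3
  [ 1  -1/6  -7/6  5/6  0 ]
  [ 0     1    -2    1  0 ]
  [ 0     0     0    0  1 ]
  [ 0     0     0    0  0 ]
R1 -> R1 + 1/6·R2
  [ 1  0  -3/2  1  0 ]
  [ 0  1    -2  1  0 ]
  [ 0  0     0  0  1 ]
  [ 0  0     0  0  0 ]
The reduced form has 3 nonzero rows.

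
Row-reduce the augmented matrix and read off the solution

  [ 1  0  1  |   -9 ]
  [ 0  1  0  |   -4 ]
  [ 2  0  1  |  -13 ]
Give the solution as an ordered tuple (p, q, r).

R3 := R3 − 2·R1
  [ 1  0   1  |  -9 ]
  [ 0  1   0  |  -4 ]
  [ 0  0  -1  |   5 ]
R3 := -1·R3
  [ 1  0  1  |  -9 ]
  [ 0  1  0  |  -4 ]
  [ 0  0  1  |  -5 ]
R1 := R1 − R3
  [ 1  0  0  |  -4 ]
  [ 0  1  0  |  -4 ]
  [ 0  0  1  |  -5 ]
Reading off the last column: p = -4, q = -4, r = -5.

(-4, -4, -5)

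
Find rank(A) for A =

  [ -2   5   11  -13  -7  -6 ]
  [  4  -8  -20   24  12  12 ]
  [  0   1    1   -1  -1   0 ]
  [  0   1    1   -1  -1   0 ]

rank = 2

r1 ← -1/2·r1
  [ 1  -5/2  -11/2  13/2  7/2   3 ]
  [ 4    -8    -20    24   12  12 ]
  [ 0     1      1    -1   -1   0 ]
  [ 0     1      1    -1   -1   0 ]
r2 ← r2 − 4·r1
  [ 1  -5/2  -11/2  13/2  7/2  3 ]
  [ 0     2      2    -2   -2  0 ]
  [ 0     1      1    -1   -1  0 ]
  [ 0     1      1    -1   -1  0 ]
r2 ← 1/2·r2
  [ 1  -5/2  -11/2  13/2  7/2  3 ]
  [ 0     1      1    -1   -1  0 ]
  [ 0     1      1    -1   -1  0 ]
  [ 0     1      1    -1   -1  0 ]
r3 ← r3 − r2
  [ 1  -5/2  -11/2  13/2  7/2  3 ]
  [ 0     1      1    -1   -1  0 ]
  [ 0     0      0     0    0  0 ]
  [ 0     1      1    -1   -1  0 ]
r4 ← r4 − r2
  [ 1  -5/2  -11/2  13/2  7/2  3 ]
  [ 0     1      1    -1   -1  0 ]
  [ 0     0      0     0    0  0 ]
  [ 0     0      0     0    0  0 ]
r1 ← r1 + 5/2·r2
  [ 1  0  -3   4   1  3 ]
  [ 0  1   1  -1  -1  0 ]
  [ 0  0   0   0   0  0 ]
  [ 0  0   0   0   0  0 ]
The reduced form has 2 nonzero rows.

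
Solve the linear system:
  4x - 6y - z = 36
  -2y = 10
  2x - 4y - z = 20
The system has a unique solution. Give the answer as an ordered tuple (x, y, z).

(3, -5, 6)

Form the augmented matrix and row-reduce:
  [ 4  -6  -1  |  36 ]
  [ 0  -2   0  |  10 ]
  [ 2  -4  -1  |  20 ]
r1 -> 1/4·r1
  [ 1  -3/2  -1/4  |   9 ]
  [ 0    -2     0  |  10 ]
  [ 2    -4    -1  |  20 ]
r3 -> r3 − 2·r1
  [ 1  -3/2  -1/4  |   9 ]
  [ 0    -2     0  |  10 ]
  [ 0    -1  -1/2  |   2 ]
r2 -> -1/2·r2
  [ 1  -3/2  -1/4  |   9 ]
  [ 0     1     0  |  -5 ]
  [ 0    -1  -1/2  |   2 ]
r3 -> r3 + r2
  [ 1  -3/2  -1/4  |   9 ]
  [ 0     1     0  |  -5 ]
  [ 0     0  -1/2  |  -3 ]
r3 -> -2·r3
  [ 1  -3/2  -1/4  |   9 ]
  [ 0     1     0  |  -5 ]
  [ 0     0     1  |   6 ]
r1 -> r1 + 1/4·r3
  [ 1  -3/2  0  |  21/2 ]
  [ 0     1  0  |    -5 ]
  [ 0     0  1  |     6 ]
r1 -> r1 + 3/2·r2
  [ 1  0  0  |   3 ]
  [ 0  1  0  |  -5 ]
  [ 0  0  1  |   6 ]
Reading off the last column: x = 3, y = -5, z = 6.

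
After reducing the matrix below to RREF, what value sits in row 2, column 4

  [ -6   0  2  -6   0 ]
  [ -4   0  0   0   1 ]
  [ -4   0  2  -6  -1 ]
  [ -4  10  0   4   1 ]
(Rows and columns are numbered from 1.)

2/5

R1 -> -1/6·R1
  [  1   0  -1/3   1   0 ]
  [ -4   0     0   0   1 ]
  [ -4   0     2  -6  -1 ]
  [ -4  10     0   4   1 ]
R2 -> R2 + 4·R1
  [  1   0  -1/3   1   0 ]
  [  0   0  -4/3   4   1 ]
  [ -4   0     2  -6  -1 ]
  [ -4  10     0   4   1 ]
R3 -> R3 + 4·R1
  [  1   0  -1/3   1   0 ]
  [  0   0  -4/3   4   1 ]
  [  0   0   2/3  -2  -1 ]
  [ -4  10     0   4   1 ]
R4 -> R4 + 4·R1
  [ 1   0  -1/3   1   0 ]
  [ 0   0  -4/3   4   1 ]
  [ 0   0   2/3  -2  -1 ]
  [ 0  10  -4/3   8   1 ]
R2 ↔ R4
  [ 1   0  -1/3   1   0 ]
  [ 0  10  -4/3   8   1 ]
  [ 0   0   2/3  -2  -1 ]
  [ 0   0  -4/3   4   1 ]
R2 -> 1/10·R2
  [ 1  0   -1/3    1     0 ]
  [ 0  1  -2/15  4/5  1/10 ]
  [ 0  0    2/3   -2    -1 ]
  [ 0  0   -4/3    4     1 ]
R3 -> 3/2·R3
  [ 1  0   -1/3    1     0 ]
  [ 0  1  -2/15  4/5  1/10 ]
  [ 0  0      1   -3  -3/2 ]
  [ 0  0   -4/3    4     1 ]
R4 -> R4 + 4/3·R3
  [ 1  0   -1/3    1     0 ]
  [ 0  1  -2/15  4/5  1/10 ]
  [ 0  0      1   -3  -3/2 ]
  [ 0  0      0    0    -1 ]
R4 -> -1·R4
  [ 1  0   -1/3    1     0 ]
  [ 0  1  -2/15  4/5  1/10 ]
  [ 0  0      1   -3  -3/2 ]
  [ 0  0      0    0     1 ]
R3 -> R3 + 3/2·R4
  [ 1  0   -1/3    1     0 ]
  [ 0  1  -2/15  4/5  1/10 ]
  [ 0  0      1   -3     0 ]
  [ 0  0      0    0     1 ]
R2 -> R2 − 1/10·R4
  [ 1  0   -1/3    1  0 ]
  [ 0  1  -2/15  4/5  0 ]
  [ 0  0      1   -3  0 ]
  [ 0  0      0    0  1 ]
R2 -> R2 + 2/15·R3
  [ 1  0  -1/3    1  0 ]
  [ 0  1     0  2/5  0 ]
  [ 0  0     1   -3  0 ]
  [ 0  0     0    0  1 ]
R1 -> R1 + 1/3·R3
  [ 1  0  0    0  0 ]
  [ 0  1  0  2/5  0 ]
  [ 0  0  1   -3  0 ]
  [ 0  0  0    0  1 ]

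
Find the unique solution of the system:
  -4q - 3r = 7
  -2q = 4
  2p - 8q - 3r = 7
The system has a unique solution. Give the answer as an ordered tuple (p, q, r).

Form the augmented matrix and row-reduce:
  [ 0  -4  -3  |  7 ]
  [ 0  -2   0  |  4 ]
  [ 2  -8  -3  |  7 ]
R1 <=> R3
  [ 2  -8  -3  |  7 ]
  [ 0  -2   0  |  4 ]
  [ 0  -4  -3  |  7 ]
R1 := 1/2·R1
  [ 1  -4  -3/2  |  7/2 ]
  [ 0  -2     0  |    4 ]
  [ 0  -4    -3  |    7 ]
R2 := -1/2·R2
  [ 1  -4  -3/2  |  7/2 ]
  [ 0   1     0  |   -2 ]
  [ 0  -4    -3  |    7 ]
R3 := R3 + 4·R2
  [ 1  -4  -3/2  |  7/2 ]
  [ 0   1     0  |   -2 ]
  [ 0   0    -3  |   -1 ]
R3 := -1/3·R3
  [ 1  -4  -3/2  |  7/2 ]
  [ 0   1     0  |   -2 ]
  [ 0   0     1  |  1/3 ]
R1 := R1 + 3/2·R3
  [ 1  -4  0  |    4 ]
  [ 0   1  0  |   -2 ]
  [ 0   0  1  |  1/3 ]
R1 := R1 + 4·R2
  [ 1  0  0  |   -4 ]
  [ 0  1  0  |   -2 ]
  [ 0  0  1  |  1/3 ]
Reading off the last column: p = -4, q = -2, r = 1/3.

(-4, -2, 1/3)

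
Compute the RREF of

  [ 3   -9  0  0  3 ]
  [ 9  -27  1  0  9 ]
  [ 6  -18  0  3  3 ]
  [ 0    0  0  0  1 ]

[[1, -3, 0, 0, 0], [0, 0, 1, 0, 0], [0, 0, 0, 1, 0], [0, 0, 0, 0, 1]]

ρ1 := 1/3·ρ1
  [ 1   -3  0  0  1 ]
  [ 9  -27  1  0  9 ]
  [ 6  -18  0  3  3 ]
  [ 0    0  0  0  1 ]
ρ2 := ρ2 − 9·ρ1
  [ 1   -3  0  0  1 ]
  [ 0    0  1  0  0 ]
  [ 6  -18  0  3  3 ]
  [ 0    0  0  0  1 ]
ρ3 := ρ3 − 6·ρ1
  [ 1  -3  0  0   1 ]
  [ 0   0  1  0   0 ]
  [ 0   0  0  3  -3 ]
  [ 0   0  0  0   1 ]
ρ3 := 1/3·ρ3
  [ 1  -3  0  0   1 ]
  [ 0   0  1  0   0 ]
  [ 0   0  0  1  -1 ]
  [ 0   0  0  0   1 ]
ρ3 := ρ3 + ρ4
  [ 1  -3  0  0  1 ]
  [ 0   0  1  0  0 ]
  [ 0   0  0  1  0 ]
  [ 0   0  0  0  1 ]
ρ1 := ρ1 − ρ4
  [ 1  -3  0  0  0 ]
  [ 0   0  1  0  0 ]
  [ 0   0  0  1  0 ]
  [ 0   0  0  0  1 ]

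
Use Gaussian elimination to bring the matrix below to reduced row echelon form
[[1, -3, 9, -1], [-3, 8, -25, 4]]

[[1, 0, 3, -4], [0, 1, -2, -1]]

ρ2 → ρ2 + 3·ρ1
  [ 1  -3  9  -1 ]
  [ 0  -1  2   1 ]
ρ2 → -1·ρ2
  [ 1  -3   9  -1 ]
  [ 0   1  -2  -1 ]
ρ1 → ρ1 + 3·ρ2
  [ 1  0   3  -4 ]
  [ 0  1  -2  -1 ]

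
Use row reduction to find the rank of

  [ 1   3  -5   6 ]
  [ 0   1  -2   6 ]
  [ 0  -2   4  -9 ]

rank = 3

Add 2 times r2 to r3.
Multiply r3 by 1/3.
Subtract 6 times r3 from r2.
Subtract 6 times r3 from r1.
Subtract 3 times r2 from r1.
The reduced form has 3 nonzero rows.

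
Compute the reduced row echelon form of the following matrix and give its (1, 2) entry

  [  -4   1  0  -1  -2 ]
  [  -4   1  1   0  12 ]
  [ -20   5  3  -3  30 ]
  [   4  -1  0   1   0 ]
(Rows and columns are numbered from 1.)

-1/4

r1 ← -1/4·r1
  [   1  -1/4  0  1/4  1/2 ]
  [  -4     1  1    0   12 ]
  [ -20     5  3   -3   30 ]
  [   4    -1  0    1    0 ]
r2 ← r2 + 4·r1
  [   1  -1/4  0  1/4  1/2 ]
  [   0     0  1    1   14 ]
  [ -20     5  3   -3   30 ]
  [   4    -1  0    1    0 ]
r3 ← r3 + 20·r1
  [ 1  -1/4  0  1/4  1/2 ]
  [ 0     0  1    1   14 ]
  [ 0     0  3    2   40 ]
  [ 4    -1  0    1    0 ]
r4 ← r4 − 4·r1
  [ 1  -1/4  0  1/4  1/2 ]
  [ 0     0  1    1   14 ]
  [ 0     0  3    2   40 ]
  [ 0     0  0    0   -2 ]
r3 ← r3 − 3·r2
  [ 1  -1/4  0  1/4  1/2 ]
  [ 0     0  1    1   14 ]
  [ 0     0  0   -1   -2 ]
  [ 0     0  0    0   -2 ]
r3 ← -1·r3
  [ 1  -1/4  0  1/4  1/2 ]
  [ 0     0  1    1   14 ]
  [ 0     0  0    1    2 ]
  [ 0     0  0    0   -2 ]
r4 ← -1/2·r4
  [ 1  -1/4  0  1/4  1/2 ]
  [ 0     0  1    1   14 ]
  [ 0     0  0    1    2 ]
  [ 0     0  0    0    1 ]
r3 ← r3 − 2·r4
  [ 1  -1/4  0  1/4  1/2 ]
  [ 0     0  1    1   14 ]
  [ 0     0  0    1    0 ]
  [ 0     0  0    0    1 ]
r2 ← r2 − 14·r4
  [ 1  -1/4  0  1/4  1/2 ]
  [ 0     0  1    1    0 ]
  [ 0     0  0    1    0 ]
  [ 0     0  0    0    1 ]
r1 ← r1 − 1/2·r4
  [ 1  -1/4  0  1/4  0 ]
  [ 0     0  1    1  0 ]
  [ 0     0  0    1  0 ]
  [ 0     0  0    0  1 ]
r2 ← r2 − r3
  [ 1  -1/4  0  1/4  0 ]
  [ 0     0  1    0  0 ]
  [ 0     0  0    1  0 ]
  [ 0     0  0    0  1 ]
r1 ← r1 − 1/4·r3
  [ 1  -1/4  0  0  0 ]
  [ 0     0  1  0  0 ]
  [ 0     0  0  1  0 ]
  [ 0     0  0  0  1 ]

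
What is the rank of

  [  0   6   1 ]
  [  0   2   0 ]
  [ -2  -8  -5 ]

r1 <=> r3
  [ -2  -8  -5 ]
  [  0   2   0 ]
  [  0   6   1 ]
r1 := -1/2·r1
  [ 1  4  5/2 ]
  [ 0  2    0 ]
  [ 0  6    1 ]
r2 := 1/2·r2
  [ 1  4  5/2 ]
  [ 0  1    0 ]
  [ 0  6    1 ]
r3 := r3 − 6·r2
  [ 1  4  5/2 ]
  [ 0  1    0 ]
  [ 0  0    1 ]
r1 := r1 − 5/2·r3
  [ 1  4  0 ]
  [ 0  1  0 ]
  [ 0  0  1 ]
r1 := r1 − 4·r2
  [ 1  0  0 ]
  [ 0  1  0 ]
  [ 0  0  1 ]
The reduced form has 3 nonzero rows.

rank = 3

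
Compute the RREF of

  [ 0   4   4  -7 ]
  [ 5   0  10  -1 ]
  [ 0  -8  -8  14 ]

[[1, 0, 2, -1/5], [0, 1, 1, -7/4], [0, 0, 0, 0]]

R1 <=> R2
  [ 5   0  10  -1 ]
  [ 0   4   4  -7 ]
  [ 0  -8  -8  14 ]
R1 ← 1/5·R1
  [ 1   0   2  -1/5 ]
  [ 0   4   4    -7 ]
  [ 0  -8  -8    14 ]
R2 ← 1/4·R2
  [ 1   0   2  -1/5 ]
  [ 0   1   1  -7/4 ]
  [ 0  -8  -8    14 ]
R3 ← R3 + 8·R2
  [ 1  0  2  -1/5 ]
  [ 0  1  1  -7/4 ]
  [ 0  0  0     0 ]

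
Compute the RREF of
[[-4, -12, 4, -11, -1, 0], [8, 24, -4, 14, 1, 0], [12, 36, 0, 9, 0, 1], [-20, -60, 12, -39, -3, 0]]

R1 → -1/4·R1
  [   1    3  -1  11/4  1/4  0 ]
  [   8   24  -4    14    1  0 ]
  [  12   36   0     9    0  1 ]
  [ -20  -60  12   -39   -3  0 ]
R2 → R2 − 8·R1
  [   1    3  -1  11/4  1/4  0 ]
  [   0    0   4    -8   -1  0 ]
  [  12   36   0     9    0  1 ]
  [ -20  -60  12   -39   -3  0 ]
R3 → R3 − 12·R1
  [   1    3  -1  11/4  1/4  0 ]
  [   0    0   4    -8   -1  0 ]
  [   0    0  12   -24   -3  1 ]
  [ -20  -60  12   -39   -3  0 ]
R4 → R4 + 20·R1
  [ 1  3  -1  11/4  1/4  0 ]
  [ 0  0   4    -8   -1  0 ]
  [ 0  0  12   -24   -3  1 ]
  [ 0  0  -8    16    2  0 ]
R2 → 1/4·R2
  [ 1  3  -1  11/4   1/4  0 ]
  [ 0  0   1    -2  -1/4  0 ]
  [ 0  0  12   -24    -3  1 ]
  [ 0  0  -8    16     2  0 ]
R3 → R3 − 12·R2
  [ 1  3  -1  11/4   1/4  0 ]
  [ 0  0   1    -2  -1/4  0 ]
  [ 0  0   0     0     0  1 ]
  [ 0  0  -8    16     2  0 ]
R4 → R4 + 8·R2
  [ 1  3  -1  11/4   1/4  0 ]
  [ 0  0   1    -2  -1/4  0 ]
  [ 0  0   0     0     0  1 ]
  [ 0  0   0     0     0  0 ]
R1 → R1 + R2
  [ 1  3  0  3/4     0  0 ]
  [ 0  0  1   -2  -1/4  0 ]
  [ 0  0  0    0     0  1 ]
  [ 0  0  0    0     0  0 ]

[[1, 3, 0, 3/4, 0, 0], [0, 0, 1, -2, -1/4, 0], [0, 0, 0, 0, 0, 1], [0, 0, 0, 0, 0, 0]]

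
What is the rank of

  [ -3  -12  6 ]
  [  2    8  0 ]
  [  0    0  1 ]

Multiply r1 by -1/3.
  [ 1  4  -2 ]
  [ 2  8   0 ]
  [ 0  0   1 ]
Subtract 2 times r1 from r2.
  [ 1  4  -2 ]
  [ 0  0   4 ]
  [ 0  0   1 ]
Multiply r2 by 1/4.
  [ 1  4  -2 ]
  [ 0  0   1 ]
  [ 0  0   1 ]
Subtract r2 from r3.
  [ 1  4  -2 ]
  [ 0  0   1 ]
  [ 0  0   0 ]
Add 2 times r2 to r1.
  [ 1  4  0 ]
  [ 0  0  1 ]
  [ 0  0  0 ]
The reduced form has 2 nonzero rows.

rank = 2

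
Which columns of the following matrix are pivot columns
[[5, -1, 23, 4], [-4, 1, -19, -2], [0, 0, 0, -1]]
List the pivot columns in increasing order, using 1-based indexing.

1, 2, 4

R1 ← 1/5·R1
  [  1  -1/5  23/5  4/5 ]
  [ -4     1   -19   -2 ]
  [  0     0     0   -1 ]
R2 ← R2 + 4·R1
  [ 1  -1/5  23/5  4/5 ]
  [ 0   1/5  -3/5  6/5 ]
  [ 0     0     0   -1 ]
R2 ← 5·R2
  [ 1  -1/5  23/5  4/5 ]
  [ 0     1    -3    6 ]
  [ 0     0     0   -1 ]
R3 ← -1·R3
  [ 1  -1/5  23/5  4/5 ]
  [ 0     1    -3    6 ]
  [ 0     0     0    1 ]
R2 ← R2 − 6·R3
  [ 1  -1/5  23/5  4/5 ]
  [ 0     1    -3    0 ]
  [ 0     0     0    1 ]
R1 ← R1 − 4/5·R3
  [ 1  -1/5  23/5  0 ]
  [ 0     1    -3  0 ]
  [ 0     0     0  1 ]
R1 ← R1 + 1/5·R2
  [ 1  0   4  0 ]
  [ 0  1  -3  0 ]
  [ 0  0   0  1 ]
Pivot columns are the columns containing a leading 1.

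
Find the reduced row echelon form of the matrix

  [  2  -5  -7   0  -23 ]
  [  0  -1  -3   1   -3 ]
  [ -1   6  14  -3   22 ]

[[1, 0, 4, 0, -4], [0, 1, 3, 0, 3], [0, 0, 0, 1, 0]]

R1 -> 1/2·R1
  [  1  -5/2  -7/2   0  -23/2 ]
  [  0    -1    -3   1     -3 ]
  [ -1     6    14  -3     22 ]
R3 -> R3 + R1
  [ 1  -5/2  -7/2   0  -23/2 ]
  [ 0    -1    -3   1     -3 ]
  [ 0   7/2  21/2  -3   21/2 ]
R2 -> -1·R2
  [ 1  -5/2  -7/2   0  -23/2 ]
  [ 0     1     3  -1      3 ]
  [ 0   7/2  21/2  -3   21/2 ]
R3 -> R3 − 7/2·R2
  [ 1  -5/2  -7/2    0  -23/2 ]
  [ 0     1     3   -1      3 ]
  [ 0     0     0  1/2      0 ]
R3 -> 2·R3
  [ 1  -5/2  -7/2   0  -23/2 ]
  [ 0     1     3  -1      3 ]
  [ 0     0     0   1      0 ]
R2 -> R2 + R3
  [ 1  -5/2  -7/2  0  -23/2 ]
  [ 0     1     3  0      3 ]
  [ 0     0     0  1      0 ]
R1 -> R1 + 5/2·R2
  [ 1  0  4  0  -4 ]
  [ 0  1  3  0   3 ]
  [ 0  0  0  1   0 ]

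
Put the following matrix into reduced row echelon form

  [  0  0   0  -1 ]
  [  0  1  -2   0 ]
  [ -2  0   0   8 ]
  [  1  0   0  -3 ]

[[1, 0, 0, 0], [0, 1, -2, 0], [0, 0, 0, 1], [0, 0, 0, 0]]

R1 ↔ R3
  [ -2  0   0   8 ]
  [  0  1  -2   0 ]
  [  0  0   0  -1 ]
  [  1  0   0  -3 ]
R1 := -1/2·R1
  [ 1  0   0  -4 ]
  [ 0  1  -2   0 ]
  [ 0  0   0  -1 ]
  [ 1  0   0  -3 ]
R4 := R4 − R1
  [ 1  0   0  -4 ]
  [ 0  1  -2   0 ]
  [ 0  0   0  -1 ]
  [ 0  0   0   1 ]
R3 := -1·R3
  [ 1  0   0  -4 ]
  [ 0  1  -2   0 ]
  [ 0  0   0   1 ]
  [ 0  0   0   1 ]
R4 := R4 − R3
  [ 1  0   0  -4 ]
  [ 0  1  -2   0 ]
  [ 0  0   0   1 ]
  [ 0  0   0   0 ]
R1 := R1 + 4·R3
  [ 1  0   0  0 ]
  [ 0  1  -2  0 ]
  [ 0  0   0  1 ]
  [ 0  0   0  0 ]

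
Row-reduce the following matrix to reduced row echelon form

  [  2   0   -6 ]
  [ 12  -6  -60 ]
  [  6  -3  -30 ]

[[1, 0, -3], [0, 1, 4], [0, 0, 0]]

R1 -> 1/2·R1
  [  1   0   -3 ]
  [ 12  -6  -60 ]
  [  6  -3  -30 ]
R2 -> R2 − 12·R1
  [ 1   0   -3 ]
  [ 0  -6  -24 ]
  [ 6  -3  -30 ]
R3 -> R3 − 6·R1
  [ 1   0   -3 ]
  [ 0  -6  -24 ]
  [ 0  -3  -12 ]
R2 -> -1/6·R2
  [ 1   0   -3 ]
  [ 0   1    4 ]
  [ 0  -3  -12 ]
R3 -> R3 + 3·R2
  [ 1  0  -3 ]
  [ 0  1   4 ]
  [ 0  0   0 ]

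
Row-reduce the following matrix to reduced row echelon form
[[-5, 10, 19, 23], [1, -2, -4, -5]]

[[1, -2, 0, 3], [0, 0, 1, 2]]

Multiply ρ1 by -1/5.
  [ 1  -2  -19/5  -23/5 ]
  [ 1  -2     -4     -5 ]
Subtract ρ1 from ρ2.
  [ 1  -2  -19/5  -23/5 ]
  [ 0   0   -1/5   -2/5 ]
Multiply ρ2 by -5.
  [ 1  -2  -19/5  -23/5 ]
  [ 0   0      1      2 ]
Add 19/5 times ρ2 to ρ1.
  [ 1  -2  0  3 ]
  [ 0   0  1  2 ]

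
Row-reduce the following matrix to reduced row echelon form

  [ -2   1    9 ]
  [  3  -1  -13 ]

[[1, 0, -4], [0, 1, 1]]

R1 → -1/2·R1
  [ 1  -1/2  -9/2 ]
  [ 3    -1   -13 ]
R2 → R2 − 3·R1
  [ 1  -1/2  -9/2 ]
  [ 0   1/2   1/2 ]
R2 → 2·R2
  [ 1  -1/2  -9/2 ]
  [ 0     1     1 ]
R1 → R1 + 1/2·R2
  [ 1  0  -4 ]
  [ 0  1   1 ]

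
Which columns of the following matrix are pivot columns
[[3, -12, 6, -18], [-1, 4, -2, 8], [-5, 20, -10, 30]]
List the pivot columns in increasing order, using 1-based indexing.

ρ1 ← 1/3·ρ1
  [  1  -4    2  -6 ]
  [ -1   4   -2   8 ]
  [ -5  20  -10  30 ]
ρ2 ← ρ2 + ρ1
  [  1  -4    2  -6 ]
  [  0   0    0   2 ]
  [ -5  20  -10  30 ]
ρ3 ← ρ3 + 5·ρ1
  [ 1  -4  2  -6 ]
  [ 0   0  0   2 ]
  [ 0   0  0   0 ]
ρ2 ← 1/2·ρ2
  [ 1  -4  2  -6 ]
  [ 0   0  0   1 ]
  [ 0   0  0   0 ]
ρ1 ← ρ1 + 6·ρ2
  [ 1  -4  2  0 ]
  [ 0   0  0  1 ]
  [ 0   0  0  0 ]
Pivot columns are the columns containing a leading 1.

1, 4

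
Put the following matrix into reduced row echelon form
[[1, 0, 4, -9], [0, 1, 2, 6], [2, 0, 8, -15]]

Subtract 2 times R1 from R3.
  [ 1  0  4  -9 ]
  [ 0  1  2   6 ]
  [ 0  0  0   3 ]
Multiply R3 by 1/3.
  [ 1  0  4  -9 ]
  [ 0  1  2   6 ]
  [ 0  0  0   1 ]
Subtract 6 times R3 from R2.
  [ 1  0  4  -9 ]
  [ 0  1  2   0 ]
  [ 0  0  0   1 ]
Add 9 times R3 to R1.
  [ 1  0  4  0 ]
  [ 0  1  2  0 ]
  [ 0  0  0  1 ]

[[1, 0, 4, 0], [0, 1, 2, 0], [0, 0, 0, 1]]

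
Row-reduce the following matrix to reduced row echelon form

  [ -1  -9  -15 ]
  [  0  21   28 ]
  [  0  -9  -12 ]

Multiply R1 by -1.
Multiply R2 by 1/21.
Add 9 times R2 to R3.
Subtract 9 times R2 from R1.

[[1, 0, 3], [0, 1, 4/3], [0, 0, 0]]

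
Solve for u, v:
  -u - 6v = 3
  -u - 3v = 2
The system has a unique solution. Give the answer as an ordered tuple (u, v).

(-1, -1/3)

Form the augmented matrix and row-reduce:
  [ -1  -6  |  3 ]
  [ -1  -3  |  2 ]
ρ1 → -1·ρ1
  [  1   6  |  -3 ]
  [ -1  -3  |   2 ]
ρ2 → ρ2 + ρ1
  [ 1  6  |  -3 ]
  [ 0  3  |  -1 ]
ρ2 → 1/3·ρ2
  [ 1  6  |    -3 ]
  [ 0  1  |  -1/3 ]
ρ1 → ρ1 − 6·ρ2
  [ 1  0  |    -1 ]
  [ 0  1  |  -1/3 ]
Reading off the last column: u = -1, v = -1/3.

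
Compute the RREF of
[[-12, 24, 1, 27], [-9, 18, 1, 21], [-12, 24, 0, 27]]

ρ1 ← -1/12·ρ1
  [   1  -2  -1/12  -9/4 ]
  [  -9  18      1    21 ]
  [ -12  24      0    27 ]
ρ2 ← ρ2 + 9·ρ1
  [   1  -2  -1/12  -9/4 ]
  [   0   0    1/4   3/4 ]
  [ -12  24      0    27 ]
ρ3 ← ρ3 + 12·ρ1
  [ 1  -2  -1/12  -9/4 ]
  [ 0   0    1/4   3/4 ]
  [ 0   0     -1     0 ]
ρ2 ← 4·ρ2
  [ 1  -2  -1/12  -9/4 ]
  [ 0   0      1     3 ]
  [ 0   0     -1     0 ]
ρ3 ← ρ3 + ρ2
  [ 1  -2  -1/12  -9/4 ]
  [ 0   0      1     3 ]
  [ 0   0      0     3 ]
ρ3 ← 1/3·ρ3
  [ 1  -2  -1/12  -9/4 ]
  [ 0   0      1     3 ]
  [ 0   0      0     1 ]
ρ2 ← ρ2 − 3·ρ3
  [ 1  -2  -1/12  -9/4 ]
  [ 0   0      1     0 ]
  [ 0   0      0     1 ]
ρ1 ← ρ1 + 9/4·ρ3
  [ 1  -2  -1/12  0 ]
  [ 0   0      1  0 ]
  [ 0   0      0  1 ]
ρ1 ← ρ1 + 1/12·ρ2
  [ 1  -2  0  0 ]
  [ 0   0  1  0 ]
  [ 0   0  0  1 ]

[[1, -2, 0, 0], [0, 0, 1, 0], [0, 0, 0, 1]]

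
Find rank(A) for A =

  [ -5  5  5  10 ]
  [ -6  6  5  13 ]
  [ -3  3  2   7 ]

Multiply ρ1 by -1/5.
Add 6 times ρ1 to ρ2.
Add 3 times ρ1 to ρ3.
Multiply ρ2 by -1.
Add ρ2 to ρ3.
Add ρ2 to ρ1.
The reduced form has 2 nonzero rows.

rank = 2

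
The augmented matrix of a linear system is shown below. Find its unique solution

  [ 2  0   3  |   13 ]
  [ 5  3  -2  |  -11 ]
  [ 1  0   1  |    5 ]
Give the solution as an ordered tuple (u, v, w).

(2, -5, 3)

r1 ← 1/2·r1
  [ 1  0  3/2  |  13/2 ]
  [ 5  3   -2  |   -11 ]
  [ 1  0    1  |     5 ]
r2 ← r2 − 5·r1
  [ 1  0    3/2  |   13/2 ]
  [ 0  3  -19/2  |  -87/2 ]
  [ 1  0      1  |      5 ]
r3 ← r3 − r1
  [ 1  0    3/2  |   13/2 ]
  [ 0  3  -19/2  |  -87/2 ]
  [ 0  0   -1/2  |   -3/2 ]
r2 ← 1/3·r2
  [ 1  0    3/2  |   13/2 ]
  [ 0  1  -19/6  |  -29/2 ]
  [ 0  0   -1/2  |   -3/2 ]
r3 ← -2·r3
  [ 1  0    3/2  |   13/2 ]
  [ 0  1  -19/6  |  -29/2 ]
  [ 0  0      1  |      3 ]
r2 ← r2 + 19/6·r3
  [ 1  0  3/2  |  13/2 ]
  [ 0  1    0  |    -5 ]
  [ 0  0    1  |     3 ]
r1 ← r1 − 3/2·r3
  [ 1  0  0  |   2 ]
  [ 0  1  0  |  -5 ]
  [ 0  0  1  |   3 ]
Reading off the last column: u = 2, v = -5, w = 3.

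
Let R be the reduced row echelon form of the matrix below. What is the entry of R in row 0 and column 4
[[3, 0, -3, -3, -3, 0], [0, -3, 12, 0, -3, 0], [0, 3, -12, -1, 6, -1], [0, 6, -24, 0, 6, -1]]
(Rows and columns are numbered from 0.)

R1 := 1/3·R1
R2 := -1/3·R2
R3 := R3 − 3·R2
R4 := R4 − 6·R2
R3 := -1·R3
R4 := -1·R4
R3 := R3 − R4
R1 := R1 + R3

-4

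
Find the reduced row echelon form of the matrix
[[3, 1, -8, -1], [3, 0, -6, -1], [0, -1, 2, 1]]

Multiply r1 by 1/3.
  [ 1  1/3  -8/3  -1/3 ]
  [ 3    0    -6    -1 ]
  [ 0   -1     2     1 ]
Subtract 3 times r1 from r2.
  [ 1  1/3  -8/3  -1/3 ]
  [ 0   -1     2     0 ]
  [ 0   -1     2     1 ]
Multiply r2 by -1.
  [ 1  1/3  -8/3  -1/3 ]
  [ 0    1    -2     0 ]
  [ 0   -1     2     1 ]
Add r2 to r3.
  [ 1  1/3  -8/3  -1/3 ]
  [ 0    1    -2     0 ]
  [ 0    0     0     1 ]
Add 1/3 times r3 to r1.
  [ 1  1/3  -8/3  0 ]
  [ 0    1    -2  0 ]
  [ 0    0     0  1 ]
Subtract 1/3 times r2 from r1.
  [ 1  0  -2  0 ]
  [ 0  1  -2  0 ]
  [ 0  0   0  1 ]

[[1, 0, -2, 0], [0, 1, -2, 0], [0, 0, 0, 1]]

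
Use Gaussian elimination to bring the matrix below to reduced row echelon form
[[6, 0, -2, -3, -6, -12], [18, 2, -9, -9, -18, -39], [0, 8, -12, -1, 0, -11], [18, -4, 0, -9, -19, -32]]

[[1, 0, -1/3, 0, 0, -1/2], [0, 1, -3/2, 0, 0, -3/2], [0, 0, 0, 1, 0, -1], [0, 0, 0, 0, 1, 2]]

R1 -> 1/6·R1
  [  1   0  -1/3  -1/2   -1   -2 ]
  [ 18   2    -9    -9  -18  -39 ]
  [  0   8   -12    -1    0  -11 ]
  [ 18  -4     0    -9  -19  -32 ]
R2 -> R2 − 18·R1
  [  1   0  -1/3  -1/2   -1   -2 ]
  [  0   2    -3     0    0   -3 ]
  [  0   8   -12    -1    0  -11 ]
  [ 18  -4     0    -9  -19  -32 ]
R4 -> R4 − 18·R1
  [ 1   0  -1/3  -1/2  -1   -2 ]
  [ 0   2    -3     0   0   -3 ]
  [ 0   8   -12    -1   0  -11 ]
  [ 0  -4     6     0  -1    4 ]
R2 -> 1/2·R2
  [ 1   0  -1/3  -1/2  -1    -2 ]
  [ 0   1  -3/2     0   0  -3/2 ]
  [ 0   8   -12    -1   0   -11 ]
  [ 0  -4     6     0  -1     4 ]
R3 -> R3 − 8·R2
  [ 1   0  -1/3  -1/2  -1    -2 ]
  [ 0   1  -3/2     0   0  -3/2 ]
  [ 0   0     0    -1   0     1 ]
  [ 0  -4     6     0  -1     4 ]
R4 -> R4 + 4·R2
  [ 1  0  -1/3  -1/2  -1    -2 ]
  [ 0  1  -3/2     0   0  -3/2 ]
  [ 0  0     0    -1   0     1 ]
  [ 0  0     0     0  -1    -2 ]
R3 -> -1·R3
  [ 1  0  -1/3  -1/2  -1    -2 ]
  [ 0  1  -3/2     0   0  -3/2 ]
  [ 0  0     0     1   0    -1 ]
  [ 0  0     0     0  -1    -2 ]
R4 -> -1·R4
  [ 1  0  -1/3  -1/2  -1    -2 ]
  [ 0  1  -3/2     0   0  -3/2 ]
  [ 0  0     0     1   0    -1 ]
  [ 0  0     0     0   1     2 ]
R1 -> R1 + R4
  [ 1  0  -1/3  -1/2  0     0 ]
  [ 0  1  -3/2     0  0  -3/2 ]
  [ 0  0     0     1  0    -1 ]
  [ 0  0     0     0  1     2 ]
R1 -> R1 + 1/2·R3
  [ 1  0  -1/3  0  0  -1/2 ]
  [ 0  1  -3/2  0  0  -3/2 ]
  [ 0  0     0  1  0    -1 ]
  [ 0  0     0  0  1     2 ]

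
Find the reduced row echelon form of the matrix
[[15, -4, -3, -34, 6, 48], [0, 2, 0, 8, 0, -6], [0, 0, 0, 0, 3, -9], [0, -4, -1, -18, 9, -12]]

[[1, 0, 0, -4/5, 0, 3], [0, 1, 0, 4, 0, -3], [0, 0, 1, 2, 0, -3], [0, 0, 0, 0, 1, -3]]

r1 ← 1/15·r1
  [ 1  -4/15  -1/5  -34/15  2/5  16/5 ]
  [ 0      2     0       8    0    -6 ]
  [ 0      0     0       0    3    -9 ]
  [ 0     -4    -1     -18    9   -12 ]
r2 ← 1/2·r2
  [ 1  -4/15  -1/5  -34/15  2/5  16/5 ]
  [ 0      1     0       4    0    -3 ]
  [ 0      0     0       0    3    -9 ]
  [ 0     -4    -1     -18    9   -12 ]
r4 ← r4 + 4·r2
  [ 1  -4/15  -1/5  -34/15  2/5  16/5 ]
  [ 0      1     0       4    0    -3 ]
  [ 0      0     0       0    3    -9 ]
  [ 0      0    -1      -2    9   -24 ]
r3 ↔ r4
  [ 1  -4/15  -1/5  -34/15  2/5  16/5 ]
  [ 0      1     0       4    0    -3 ]
  [ 0      0    -1      -2    9   -24 ]
  [ 0      0     0       0    3    -9 ]
r3 ← -1·r3
  [ 1  -4/15  -1/5  -34/15  2/5  16/5 ]
  [ 0      1     0       4    0    -3 ]
  [ 0      0     1       2   -9    24 ]
  [ 0      0     0       0    3    -9 ]
r4 ← 1/3·r4
  [ 1  -4/15  -1/5  -34/15  2/5  16/5 ]
  [ 0      1     0       4    0    -3 ]
  [ 0      0     1       2   -9    24 ]
  [ 0      0     0       0    1    -3 ]
r3 ← r3 + 9·r4
  [ 1  -4/15  -1/5  -34/15  2/5  16/5 ]
  [ 0      1     0       4    0    -3 ]
  [ 0      0     1       2    0    -3 ]
  [ 0      0     0       0    1    -3 ]
r1 ← r1 − 2/5·r4
  [ 1  -4/15  -1/5  -34/15  0  22/5 ]
  [ 0      1     0       4  0    -3 ]
  [ 0      0     1       2  0    -3 ]
  [ 0      0     0       0  1    -3 ]
r1 ← r1 + 1/5·r3
  [ 1  -4/15  0  -28/15  0  19/5 ]
  [ 0      1  0       4  0    -3 ]
  [ 0      0  1       2  0    -3 ]
  [ 0      0  0       0  1    -3 ]
r1 ← r1 + 4/15·r2
  [ 1  0  0  -4/5  0   3 ]
  [ 0  1  0     4  0  -3 ]
  [ 0  0  1     2  0  -3 ]
  [ 0  0  0     0  1  -3 ]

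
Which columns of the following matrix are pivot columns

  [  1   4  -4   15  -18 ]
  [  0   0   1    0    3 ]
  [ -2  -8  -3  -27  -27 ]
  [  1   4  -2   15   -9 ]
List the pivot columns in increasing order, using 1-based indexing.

r3 -> r3 + 2·r1
  [ 1  4   -4  15  -18 ]
  [ 0  0    1   0    3 ]
  [ 0  0  -11   3  -63 ]
  [ 1  4   -2  15   -9 ]
r4 -> r4 − r1
  [ 1  4   -4  15  -18 ]
  [ 0  0    1   0    3 ]
  [ 0  0  -11   3  -63 ]
  [ 0  0    2   0    9 ]
r3 -> r3 + 11·r2
  [ 1  4  -4  15  -18 ]
  [ 0  0   1   0    3 ]
  [ 0  0   0   3  -30 ]
  [ 0  0   2   0    9 ]
r4 -> r4 − 2·r2
  [ 1  4  -4  15  -18 ]
  [ 0  0   1   0    3 ]
  [ 0  0   0   3  -30 ]
  [ 0  0   0   0    3 ]
r3 -> 1/3·r3
  [ 1  4  -4  15  -18 ]
  [ 0  0   1   0    3 ]
  [ 0  0   0   1  -10 ]
  [ 0  0   0   0    3 ]
r4 -> 1/3·r4
  [ 1  4  -4  15  -18 ]
  [ 0  0   1   0    3 ]
  [ 0  0   0   1  -10 ]
  [ 0  0   0   0    1 ]
r3 -> r3 + 10·r4
  [ 1  4  -4  15  -18 ]
  [ 0  0   1   0    3 ]
  [ 0  0   0   1    0 ]
  [ 0  0   0   0    1 ]
r2 -> r2 − 3·r4
  [ 1  4  -4  15  -18 ]
  [ 0  0   1   0    0 ]
  [ 0  0   0   1    0 ]
  [ 0  0   0   0    1 ]
r1 -> r1 + 18·r4
  [ 1  4  -4  15  0 ]
  [ 0  0   1   0  0 ]
  [ 0  0   0   1  0 ]
  [ 0  0   0   0  1 ]
r1 -> r1 − 15·r3
  [ 1  4  -4  0  0 ]
  [ 0  0   1  0  0 ]
  [ 0  0   0  1  0 ]
  [ 0  0   0  0  1 ]
r1 -> r1 + 4·r2
  [ 1  4  0  0  0 ]
  [ 0  0  1  0  0 ]
  [ 0  0  0  1  0 ]
  [ 0  0  0  0  1 ]
Pivot columns are the columns containing a leading 1.

1, 3, 4, 5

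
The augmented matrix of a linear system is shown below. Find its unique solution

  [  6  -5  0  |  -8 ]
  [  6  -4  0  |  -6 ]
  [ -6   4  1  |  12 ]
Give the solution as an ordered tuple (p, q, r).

Multiply r1 by 1/6.
  [  1  -5/6  0  |  -4/3 ]
  [  6    -4  0  |    -6 ]
  [ -6     4  1  |    12 ]
Subtract 6 times r1 from r2.
  [  1  -5/6  0  |  -4/3 ]
  [  0     1  0  |     2 ]
  [ -6     4  1  |    12 ]
Add 6 times r1 to r3.
  [ 1  -5/6  0  |  -4/3 ]
  [ 0     1  0  |     2 ]
  [ 0    -1  1  |     4 ]
Add r2 to r3.
  [ 1  -5/6  0  |  -4/3 ]
  [ 0     1  0  |     2 ]
  [ 0     0  1  |     6 ]
Add 5/6 times r2 to r1.
  [ 1  0  0  |  1/3 ]
  [ 0  1  0  |    2 ]
  [ 0  0  1  |    6 ]
Reading off the last column: p = 1/3, q = 2, r = 6.

(1/3, 2, 6)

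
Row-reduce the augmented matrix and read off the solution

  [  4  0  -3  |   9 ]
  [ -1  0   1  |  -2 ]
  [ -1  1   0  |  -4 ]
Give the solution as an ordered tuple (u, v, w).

R1 -> 1/4·R1
R2 -> R2 + R1
R3 -> R3 + R1
R2 <=> R3
R3 -> 4·R3
R2 -> R2 + 3/4·R3
R1 -> R1 + 3/4·R3
Reading off the last column: u = 3, v = -1, w = 1.

(3, -1, 1)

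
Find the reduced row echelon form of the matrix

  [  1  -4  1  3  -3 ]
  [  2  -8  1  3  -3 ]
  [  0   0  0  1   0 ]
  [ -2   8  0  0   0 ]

[[1, -4, 0, 0, 0], [0, 0, 1, 0, -3], [0, 0, 0, 1, 0], [0, 0, 0, 0, 0]]

ρ2 → ρ2 − 2·ρ1
ρ4 → ρ4 + 2·ρ1
ρ2 → -1·ρ2
ρ4 → ρ4 − 2·ρ2
ρ2 → ρ2 − 3·ρ3
ρ1 → ρ1 − 3·ρ3
ρ1 → ρ1 − ρ2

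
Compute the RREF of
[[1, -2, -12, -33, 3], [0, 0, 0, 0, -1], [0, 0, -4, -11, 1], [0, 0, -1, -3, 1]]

[[1, -2, 0, 0, 0], [0, 0, 1, 0, 0], [0, 0, 0, 1, 0], [0, 0, 0, 0, 1]]

r2 <=> r3
  [ 1  -2  -12  -33   3 ]
  [ 0   0   -4  -11   1 ]
  [ 0   0    0    0  -1 ]
  [ 0   0   -1   -3   1 ]
r2 := -1/4·r2
  [ 1  -2  -12   -33     3 ]
  [ 0   0    1  11/4  -1/4 ]
  [ 0   0    0     0    -1 ]
  [ 0   0   -1    -3     1 ]
r4 := r4 + r2
  [ 1  -2  -12   -33     3 ]
  [ 0   0    1  11/4  -1/4 ]
  [ 0   0    0     0    -1 ]
  [ 0   0    0  -1/4   3/4 ]
r3 <=> r4
  [ 1  -2  -12   -33     3 ]
  [ 0   0    1  11/4  -1/4 ]
  [ 0   0    0  -1/4   3/4 ]
  [ 0   0    0     0    -1 ]
r3 := -4·r3
  [ 1  -2  -12   -33     3 ]
  [ 0   0    1  11/4  -1/4 ]
  [ 0   0    0     1    -3 ]
  [ 0   0    0     0    -1 ]
r4 := -1·r4
  [ 1  -2  -12   -33     3 ]
  [ 0   0    1  11/4  -1/4 ]
  [ 0   0    0     1    -3 ]
  [ 0   0    0     0     1 ]
r3 := r3 + 3·r4
  [ 1  -2  -12   -33     3 ]
  [ 0   0    1  11/4  -1/4 ]
  [ 0   0    0     1     0 ]
  [ 0   0    0     0     1 ]
r2 := r2 + 1/4·r4
  [ 1  -2  -12   -33  3 ]
  [ 0   0    1  11/4  0 ]
  [ 0   0    0     1  0 ]
  [ 0   0    0     0  1 ]
r1 := r1 − 3·r4
  [ 1  -2  -12   -33  0 ]
  [ 0   0    1  11/4  0 ]
  [ 0   0    0     1  0 ]
  [ 0   0    0     0  1 ]
r2 := r2 − 11/4·r3
  [ 1  -2  -12  -33  0 ]
  [ 0   0    1    0  0 ]
  [ 0   0    0    1  0 ]
  [ 0   0    0    0  1 ]
r1 := r1 + 33·r3
  [ 1  -2  -12  0  0 ]
  [ 0   0    1  0  0 ]
  [ 0   0    0  1  0 ]
  [ 0   0    0  0  1 ]
r1 := r1 + 12·r2
  [ 1  -2  0  0  0 ]
  [ 0   0  1  0  0 ]
  [ 0   0  0  1  0 ]
  [ 0   0  0  0  1 ]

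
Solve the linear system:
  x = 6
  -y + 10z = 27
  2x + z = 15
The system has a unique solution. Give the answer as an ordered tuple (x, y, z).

(6, 3, 3)

Form the augmented matrix and row-reduce:
  [ 1   0   0  |   6 ]
  [ 0  -1  10  |  27 ]
  [ 2   0   1  |  15 ]
r3 → r3 − 2·r1
r2 → -1·r2
r2 → r2 + 10·r3
Reading off the last column: x = 6, y = 3, z = 3.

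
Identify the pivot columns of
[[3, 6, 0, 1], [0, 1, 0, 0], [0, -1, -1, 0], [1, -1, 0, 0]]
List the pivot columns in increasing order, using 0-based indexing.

0, 1, 2, 3

R1 -> 1/3·R1
R4 -> R4 − R1
R3 -> R3 + R2
R4 -> R4 + 3·R2
R3 -> -1·R3
R4 -> -3·R4
R1 -> R1 − 1/3·R4
R1 -> R1 − 2·R2
Pivot columns are the columns containing a leading 1.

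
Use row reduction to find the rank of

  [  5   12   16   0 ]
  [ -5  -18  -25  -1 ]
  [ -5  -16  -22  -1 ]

Multiply ρ1 by 1/5.
Add 5 times ρ1 to ρ2.
Add 5 times ρ1 to ρ3.
Multiply ρ2 by -1/6.
Add 4 times ρ2 to ρ3.
Multiply ρ3 by -3.
Subtract 1/6 times ρ3 from ρ2.
Subtract 12/5 times ρ2 from ρ1.
The reduced form has 3 nonzero rows.

rank = 3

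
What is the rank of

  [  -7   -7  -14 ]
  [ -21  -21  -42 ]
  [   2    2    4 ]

Multiply r1 by -1/7.
  [   1    1    2 ]
  [ -21  -21  -42 ]
  [   2    2    4 ]
Add 21 times r1 to r2.
  [ 1  1  2 ]
  [ 0  0  0 ]
  [ 2  2  4 ]
Subtract 2 times r1 from r3.
  [ 1  1  2 ]
  [ 0  0  0 ]
  [ 0  0  0 ]
The reduced form has 1 nonzero row.

rank = 1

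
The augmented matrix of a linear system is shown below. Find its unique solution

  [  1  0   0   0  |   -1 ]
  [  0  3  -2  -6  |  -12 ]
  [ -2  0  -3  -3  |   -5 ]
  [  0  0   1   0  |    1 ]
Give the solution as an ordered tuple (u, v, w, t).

(-1, -2/3, 1, 4/3)

r3 := r3 + 2·r1
  [ 1  0   0   0  |   -1 ]
  [ 0  3  -2  -6  |  -12 ]
  [ 0  0  -3  -3  |   -7 ]
  [ 0  0   1   0  |    1 ]
r2 := 1/3·r2
  [ 1  0     0   0  |  -1 ]
  [ 0  1  -2/3  -2  |  -4 ]
  [ 0  0    -3  -3  |  -7 ]
  [ 0  0     1   0  |   1 ]
r3 := -1/3·r3
  [ 1  0     0   0  |   -1 ]
  [ 0  1  -2/3  -2  |   -4 ]
  [ 0  0     1   1  |  7/3 ]
  [ 0  0     1   0  |    1 ]
r4 := r4 − r3
  [ 1  0     0   0  |    -1 ]
  [ 0  1  -2/3  -2  |    -4 ]
  [ 0  0     1   1  |   7/3 ]
  [ 0  0     0  -1  |  -4/3 ]
r4 := -1·r4
  [ 1  0     0   0  |   -1 ]
  [ 0  1  -2/3  -2  |   -4 ]
  [ 0  0     1   1  |  7/3 ]
  [ 0  0     0   1  |  4/3 ]
r3 := r3 − r4
  [ 1  0     0   0  |   -1 ]
  [ 0  1  -2/3  -2  |   -4 ]
  [ 0  0     1   0  |    1 ]
  [ 0  0     0   1  |  4/3 ]
r2 := r2 + 2·r4
  [ 1  0     0  0  |    -1 ]
  [ 0  1  -2/3  0  |  -4/3 ]
  [ 0  0     1  0  |     1 ]
  [ 0  0     0  1  |   4/3 ]
r2 := r2 + 2/3·r3
  [ 1  0  0  0  |    -1 ]
  [ 0  1  0  0  |  -2/3 ]
  [ 0  0  1  0  |     1 ]
  [ 0  0  0  1  |   4/3 ]
Reading off the last column: u = -1, v = -2/3, w = 1, t = 4/3.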